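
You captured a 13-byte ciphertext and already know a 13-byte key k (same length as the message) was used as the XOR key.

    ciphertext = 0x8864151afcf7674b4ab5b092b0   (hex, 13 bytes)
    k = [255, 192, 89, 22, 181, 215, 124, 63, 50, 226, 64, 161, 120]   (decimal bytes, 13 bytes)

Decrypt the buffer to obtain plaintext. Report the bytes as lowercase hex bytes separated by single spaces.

77 a4 4c 0c 49 20 1b 74 78 57 f0 33 c8

XOR is its own inverse, so applying the key byte-wise gives the result directly.
136 ^ 255 = 119
100 ^ 192 = 164
 21 ^  89 =  76
 26 ^  22 =  12
252 ^ 181 =  73
247 ^ 215 =  32
103 ^ 124 =  27
 75 ^  63 = 116
 74 ^  50 = 120
181 ^ 226 =  87
176 ^  64 = 240
146 ^ 161 =  51
176 ^ 120 = 200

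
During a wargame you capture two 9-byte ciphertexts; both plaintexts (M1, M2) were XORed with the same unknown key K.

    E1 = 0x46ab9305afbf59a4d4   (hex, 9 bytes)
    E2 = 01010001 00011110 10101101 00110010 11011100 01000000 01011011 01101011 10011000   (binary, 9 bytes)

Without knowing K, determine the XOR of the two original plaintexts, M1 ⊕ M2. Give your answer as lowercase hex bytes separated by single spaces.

E1 ⊕ E2 = (M1 ⊕ K) ⊕ (M2 ⊕ K) = M1 ⊕ M2 — the shared key cancels under XOR.
01000110 XOR 01010001 = 00010111
10101011 XOR 00011110 = 10110101
10010011 XOR 10101101 = 00111110
00000101 XOR 00110010 = 00110111
10101111 XOR 11011100 = 01110011
10111111 XOR 01000000 = 11111111
01011001 XOR 01011011 = 00000010
10100100 XOR 01101011 = 11001111
11010100 XOR 10011000 = 01001100

17 b5 3e 37 73 ff 02 cf 4c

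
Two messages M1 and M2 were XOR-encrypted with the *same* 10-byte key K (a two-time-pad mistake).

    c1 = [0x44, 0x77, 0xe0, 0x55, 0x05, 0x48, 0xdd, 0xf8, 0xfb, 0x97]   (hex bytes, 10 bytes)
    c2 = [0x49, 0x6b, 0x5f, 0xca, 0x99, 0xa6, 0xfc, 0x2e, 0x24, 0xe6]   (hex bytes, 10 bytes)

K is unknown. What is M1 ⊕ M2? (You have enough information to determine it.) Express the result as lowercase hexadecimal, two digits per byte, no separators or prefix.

0d1cbf9f9cee21d6df71

c1 ⊕ c2 = (M1 ⊕ K) ⊕ (M2 ⊕ K) = M1 ⊕ M2 — the shared key cancels under XOR.
44 xor 49 = 0d
77 xor 6b = 1c
e0 xor 5f = bf
55 xor ca = 9f
05 xor 99 = 9c
48 xor a6 = ee
dd xor fc = 21
f8 xor 2e = d6
fb xor 24 = df
97 xor e6 = 71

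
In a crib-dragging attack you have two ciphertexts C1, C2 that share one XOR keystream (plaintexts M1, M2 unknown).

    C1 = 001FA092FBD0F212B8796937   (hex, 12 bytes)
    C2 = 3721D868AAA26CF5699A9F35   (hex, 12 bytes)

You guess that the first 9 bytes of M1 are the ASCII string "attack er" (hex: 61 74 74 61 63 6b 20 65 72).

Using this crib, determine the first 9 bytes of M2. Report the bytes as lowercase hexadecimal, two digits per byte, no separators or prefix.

564a0c9b3219be82a3

First, C1 ⊕ C2 = (M1 ⊕ K) ⊕ (M2 ⊕ K) = M1 ⊕ M2, so the key drops out. Then M2 = (M1 ⊕ M2) ⊕ M1 over the first 9 bytes.
byte 0: (00 ^ 37) ^ 61 = 37 ^ 61 = 56
byte 1: (1f ^ 21) ^ 74 = 3e ^ 74 = 4a
byte 2: (a0 ^ d8) ^ 74 = 78 ^ 74 = 0c
byte 3: (92 ^ 68) ^ 61 = fa ^ 61 = 9b
byte 4: (fb ^ aa) ^ 63 = 51 ^ 63 = 32
byte 5: (d0 ^ a2) ^ 6b = 72 ^ 6b = 19
byte 6: (f2 ^ 6c) ^ 20 = 9e ^ 20 = be
byte 7: (12 ^ f5) ^ 65 = e7 ^ 65 = 82
byte 8: (b8 ^ 69) ^ 72 = d1 ^ 72 = a3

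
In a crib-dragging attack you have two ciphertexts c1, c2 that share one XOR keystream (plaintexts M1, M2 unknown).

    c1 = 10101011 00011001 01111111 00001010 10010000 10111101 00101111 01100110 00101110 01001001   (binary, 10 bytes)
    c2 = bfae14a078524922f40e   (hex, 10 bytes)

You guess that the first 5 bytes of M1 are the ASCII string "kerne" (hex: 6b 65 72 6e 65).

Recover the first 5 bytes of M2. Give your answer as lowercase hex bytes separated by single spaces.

First, c1 ⊕ c2 = (M1 ⊕ K) ⊕ (M2 ⊕ K) = M1 ⊕ M2, so the key drops out. Then M2 = (M1 ⊕ M2) ⊕ M1 over the first 5 bytes.
byte 0: (ab xor bf) xor 6b = 14 xor 6b = 7f
byte 1: (19 xor ae) xor 65 = b7 xor 65 = d2
byte 2: (7f xor 14) xor 72 = 6b xor 72 = 19
byte 3: (0a xor a0) xor 6e = aa xor 6e = c4
byte 4: (90 xor 78) xor 65 = e8 xor 65 = 8d

7f d2 19 c4 8d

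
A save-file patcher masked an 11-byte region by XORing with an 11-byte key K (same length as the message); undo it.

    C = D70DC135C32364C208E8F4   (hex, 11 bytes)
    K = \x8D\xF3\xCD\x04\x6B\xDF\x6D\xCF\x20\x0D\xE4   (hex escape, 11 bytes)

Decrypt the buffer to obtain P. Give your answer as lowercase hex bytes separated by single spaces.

5a fe 0c 31 a8 fc 09 0d 28 e5 10

d7 ⊕ 8d = 5a
0d ⊕ f3 = fe
c1 ⊕ cd = 0c
35 ⊕ 04 = 31
c3 ⊕ 6b = a8
23 ⊕ df = fc
64 ⊕ 6d = 09
c2 ⊕ cf = 0d
08 ⊕ 20 = 28
e8 ⊕ 0d = e5
f4 ⊕ e4 = 10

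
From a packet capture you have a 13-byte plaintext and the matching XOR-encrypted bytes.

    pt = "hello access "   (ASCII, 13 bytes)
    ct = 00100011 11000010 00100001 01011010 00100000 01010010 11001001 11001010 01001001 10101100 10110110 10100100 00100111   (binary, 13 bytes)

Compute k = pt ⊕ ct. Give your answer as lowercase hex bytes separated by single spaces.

Since ct = pt ⊕ k, XORing both sides with pt gives k = pt ⊕ ct.
byte 0: 68 ⊕ 23 = 4b
byte 1: 65 ⊕ c2 = a7
byte 2: 6c ⊕ 21 = 4d
byte 3: 6c ⊕ 5a = 36
byte 4: 6f ⊕ 20 = 4f
byte 5: 20 ⊕ 52 = 72
byte 6: 61 ⊕ c9 = a8
byte 7: 63 ⊕ ca = a9
byte 8: 63 ⊕ 49 = 2a
byte 9: 65 ⊕ ac = c9
byte 10: 73 ⊕ b6 = c5
byte 11: 73 ⊕ a4 = d7
byte 12: 20 ⊕ 27 = 07

4b a7 4d 36 4f 72 a8 a9 2a c9 c5 d7 07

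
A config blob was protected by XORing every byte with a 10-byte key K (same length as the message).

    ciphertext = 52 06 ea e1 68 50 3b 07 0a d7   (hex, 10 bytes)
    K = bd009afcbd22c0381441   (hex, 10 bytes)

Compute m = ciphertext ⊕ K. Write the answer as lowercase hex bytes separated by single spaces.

ef 06 70 1d d5 72 fb 3f 1e 96

XOR is its own inverse, so applying the key byte-wise gives the result directly.
byte 0: 01010010 XOR 10111101 = 11101111
byte 1: 00000110 XOR 00000000 = 00000110
byte 2: 11101010 XOR 10011010 = 01110000
byte 3: 11100001 XOR 11111100 = 00011101
byte 4: 01101000 XOR 10111101 = 11010101
byte 5: 01010000 XOR 00100010 = 01110010
byte 6: 00111011 XOR 11000000 = 11111011
byte 7: 00000111 XOR 00111000 = 00111111
byte 8: 00001010 XOR 00010100 = 00011110
byte 9: 11010111 XOR 01000001 = 10010110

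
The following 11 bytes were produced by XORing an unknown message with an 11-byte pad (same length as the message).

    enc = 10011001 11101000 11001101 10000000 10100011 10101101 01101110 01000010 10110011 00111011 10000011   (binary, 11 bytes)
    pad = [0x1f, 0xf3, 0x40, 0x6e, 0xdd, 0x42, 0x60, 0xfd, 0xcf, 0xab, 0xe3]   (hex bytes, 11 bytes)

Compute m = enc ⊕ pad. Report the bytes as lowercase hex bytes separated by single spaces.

86 1b 8d ee 7e ef 0e bf 7c 90 60

XOR is its own inverse, so applying the key byte-wise gives the result directly.
99 ⊕ 1f = 86
e8 ⊕ f3 = 1b
cd ⊕ 40 = 8d
80 ⊕ 6e = ee
a3 ⊕ dd = 7e
ad ⊕ 42 = ef
6e ⊕ 60 = 0e
42 ⊕ fd = bf
b3 ⊕ cf = 7c
3b ⊕ ab = 90
83 ⊕ e3 = 60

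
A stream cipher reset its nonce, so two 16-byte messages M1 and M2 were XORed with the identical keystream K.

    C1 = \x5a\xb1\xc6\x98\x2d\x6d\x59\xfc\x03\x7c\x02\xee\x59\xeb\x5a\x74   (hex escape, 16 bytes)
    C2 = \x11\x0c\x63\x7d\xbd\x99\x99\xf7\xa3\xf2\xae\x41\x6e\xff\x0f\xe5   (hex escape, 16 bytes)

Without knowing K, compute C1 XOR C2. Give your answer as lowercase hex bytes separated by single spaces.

C1 ⊕ C2 = (M1 ⊕ K) ⊕ (M2 ⊕ K) = M1 ⊕ M2 — the shared key cancels under XOR.
 90 ⊕  17 =  75
177 ⊕  12 = 189
198 ⊕  99 = 165
152 ⊕ 125 = 229
 45 ⊕ 189 = 144
109 ⊕ 153 = 244
 89 ⊕ 153 = 192
252 ⊕ 247 =  11
  3 ⊕ 163 = 160
124 ⊕ 242 = 142
  2 ⊕ 174 = 172
238 ⊕  65 = 175
 89 ⊕ 110 =  55
235 ⊕ 255 =  20
 90 ⊕  15 =  85
116 ⊕ 229 = 145

4b bd a5 e5 90 f4 c0 0b a0 8e ac af 37 14 55 91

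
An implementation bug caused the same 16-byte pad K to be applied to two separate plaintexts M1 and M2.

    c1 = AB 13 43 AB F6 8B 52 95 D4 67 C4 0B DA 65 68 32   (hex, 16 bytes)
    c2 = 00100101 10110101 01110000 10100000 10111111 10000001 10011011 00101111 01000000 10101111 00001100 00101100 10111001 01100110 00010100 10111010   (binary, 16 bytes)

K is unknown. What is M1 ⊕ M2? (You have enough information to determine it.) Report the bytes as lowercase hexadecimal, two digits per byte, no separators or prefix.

8ea6330b490ac9ba94c8c82763037c88

c1 ⊕ c2 = (M1 ⊕ K) ⊕ (M2 ⊕ K) = M1 ⊕ M2 — the shared key cancels under XOR.
171 ⊕  37 = 142
 19 ⊕ 181 = 166
 67 ⊕ 112 =  51
171 ⊕ 160 =  11
246 ⊕ 191 =  73
139 ⊕ 129 =  10
 82 ⊕ 155 = 201
149 ⊕  47 = 186
212 ⊕  64 = 148
103 ⊕ 175 = 200
196 ⊕  12 = 200
 11 ⊕  44 =  39
218 ⊕ 185 =  99
101 ⊕ 102 =   3
104 ⊕  20 = 124
 50 ⊕ 186 = 136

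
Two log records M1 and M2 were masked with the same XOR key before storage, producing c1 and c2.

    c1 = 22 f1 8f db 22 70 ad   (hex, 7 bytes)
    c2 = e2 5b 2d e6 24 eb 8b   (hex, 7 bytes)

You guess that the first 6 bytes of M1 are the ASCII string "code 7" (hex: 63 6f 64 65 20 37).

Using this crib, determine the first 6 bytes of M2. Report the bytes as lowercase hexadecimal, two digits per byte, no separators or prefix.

First, c1 ⊕ c2 = (M1 ⊕ K) ⊕ (M2 ⊕ K) = M1 ⊕ M2, so the key drops out. Then M2 = (M1 ⊕ M2) ⊕ M1 over the first 6 bytes.
byte 0: (22 xor e2) xor 63 = c0 xor 63 = a3
byte 1: (f1 xor 5b) xor 6f = aa xor 6f = c5
byte 2: (8f xor 2d) xor 64 = a2 xor 64 = c6
byte 3: (db xor e6) xor 65 = 3d xor 65 = 58
byte 4: (22 xor 24) xor 20 = 06 xor 20 = 26
byte 5: (70 xor eb) xor 37 = 9b xor 37 = ac

a3c5c65826ac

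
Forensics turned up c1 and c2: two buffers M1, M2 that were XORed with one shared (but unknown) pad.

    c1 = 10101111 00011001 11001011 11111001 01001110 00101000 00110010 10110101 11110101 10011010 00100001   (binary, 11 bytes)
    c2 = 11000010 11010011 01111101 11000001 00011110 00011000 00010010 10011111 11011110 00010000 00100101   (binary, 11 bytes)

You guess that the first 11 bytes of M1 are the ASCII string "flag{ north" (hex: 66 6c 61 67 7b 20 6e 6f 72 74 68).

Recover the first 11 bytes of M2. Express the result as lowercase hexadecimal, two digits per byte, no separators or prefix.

0ba6d75f2b104e4559fe6c

First, c1 ⊕ c2 = (M1 ⊕ K) ⊕ (M2 ⊕ K) = M1 ⊕ M2, so the key drops out. Then M2 = (M1 ⊕ M2) ⊕ M1 over the first 11 bytes.
byte 0: (af ^ c2) ^ 66 = 6d ^ 66 = 0b
byte 1: (19 ^ d3) ^ 6c = ca ^ 6c = a6
byte 2: (cb ^ 7d) ^ 61 = b6 ^ 61 = d7
byte 3: (f9 ^ c1) ^ 67 = 38 ^ 67 = 5f
byte 4: (4e ^ 1e) ^ 7b = 50 ^ 7b = 2b
byte 5: (28 ^ 18) ^ 20 = 30 ^ 20 = 10
byte 6: (32 ^ 12) ^ 6e = 20 ^ 6e = 4e
byte 7: (b5 ^ 9f) ^ 6f = 2a ^ 6f = 45
byte 8: (f5 ^ de) ^ 72 = 2b ^ 72 = 59
byte 9: (9a ^ 10) ^ 74 = 8a ^ 74 = fe
byte 10: (21 ^ 25) ^ 68 = 04 ^ 68 = 6c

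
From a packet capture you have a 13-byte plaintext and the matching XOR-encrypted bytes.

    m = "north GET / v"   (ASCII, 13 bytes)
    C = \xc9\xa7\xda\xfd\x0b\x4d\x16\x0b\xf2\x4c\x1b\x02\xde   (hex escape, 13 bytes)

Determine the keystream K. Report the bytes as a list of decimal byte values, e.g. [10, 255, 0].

[167, 200, 168, 137, 99, 109, 81, 78, 166, 108, 52, 34, 168]

Since C = m ⊕ K, XORing both sides with m gives K = m ⊕ C.
01101110 ⊕ 11001001 = 10100111
01101111 ⊕ 10100111 = 11001000
01110010 ⊕ 11011010 = 10101000
01110100 ⊕ 11111101 = 10001001
01101000 ⊕ 00001011 = 01100011
00100000 ⊕ 01001101 = 01101101
01000111 ⊕ 00010110 = 01010001
01000101 ⊕ 00001011 = 01001110
01010100 ⊕ 11110010 = 10100110
00100000 ⊕ 01001100 = 01101100
00101111 ⊕ 00011011 = 00110100
00100000 ⊕ 00000010 = 00100010
01110110 ⊕ 11011110 = 10101000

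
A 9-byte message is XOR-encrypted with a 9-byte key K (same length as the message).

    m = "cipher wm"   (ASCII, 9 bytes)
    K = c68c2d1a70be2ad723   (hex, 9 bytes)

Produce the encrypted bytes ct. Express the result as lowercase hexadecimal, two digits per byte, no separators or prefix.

a5e55d7215cc0aa04e

XOR is its own inverse, so applying the key byte-wise gives the result directly.
byte 0: 63 ⊕ c6 = a5
byte 1: 69 ⊕ 8c = e5
byte 2: 70 ⊕ 2d = 5d
byte 3: 68 ⊕ 1a = 72
byte 4: 65 ⊕ 70 = 15
byte 5: 72 ⊕ be = cc
byte 6: 20 ⊕ 2a = 0a
byte 7: 77 ⊕ d7 = a0
byte 8: 6d ⊕ 23 = 4e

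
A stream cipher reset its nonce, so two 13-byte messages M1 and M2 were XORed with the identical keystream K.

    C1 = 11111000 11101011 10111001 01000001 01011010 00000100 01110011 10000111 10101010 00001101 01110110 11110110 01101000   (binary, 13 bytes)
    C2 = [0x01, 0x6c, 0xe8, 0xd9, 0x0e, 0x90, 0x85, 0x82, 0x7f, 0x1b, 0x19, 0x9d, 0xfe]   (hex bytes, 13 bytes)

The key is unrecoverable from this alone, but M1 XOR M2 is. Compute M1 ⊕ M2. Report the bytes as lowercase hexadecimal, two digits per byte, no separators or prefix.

f98751985494f605d5166f6b96

C1 ⊕ C2 = (M1 ⊕ K) ⊕ (M2 ⊕ K) = M1 ⊕ M2 — the shared key cancels under XOR.
f8 ^ 01 = f9
eb ^ 6c = 87
b9 ^ e8 = 51
41 ^ d9 = 98
5a ^ 0e = 54
04 ^ 90 = 94
73 ^ 85 = f6
87 ^ 82 = 05
aa ^ 7f = d5
0d ^ 1b = 16
76 ^ 19 = 6f
f6 ^ 9d = 6b
68 ^ fe = 96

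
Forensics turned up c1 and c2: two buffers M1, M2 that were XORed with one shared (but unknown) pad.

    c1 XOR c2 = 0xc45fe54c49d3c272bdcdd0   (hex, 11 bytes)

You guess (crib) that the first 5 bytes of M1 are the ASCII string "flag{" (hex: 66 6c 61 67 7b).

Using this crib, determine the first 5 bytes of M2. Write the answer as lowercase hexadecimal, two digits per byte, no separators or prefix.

Since c1 ⊕ c2 = M1 ⊕ M2, XORing with the guessed M1 bytes yields the corresponding M2 bytes: M2 = (c1 ⊕ c2) ⊕ M1.
byte 0: c4 XOR 66 = a2
byte 1: 5f XOR 6c = 33
byte 2: e5 XOR 61 = 84
byte 3: 4c XOR 67 = 2b
byte 4: 49 XOR 7b = 32

a233842b32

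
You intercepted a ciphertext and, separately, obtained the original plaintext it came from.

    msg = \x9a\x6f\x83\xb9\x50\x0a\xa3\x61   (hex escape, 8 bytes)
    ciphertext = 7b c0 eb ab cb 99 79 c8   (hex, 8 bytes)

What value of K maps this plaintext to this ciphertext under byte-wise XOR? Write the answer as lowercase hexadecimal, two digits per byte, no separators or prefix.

e1af68129b93daa9

Since ciphertext = msg ⊕ K, XORing both sides with msg gives K = msg ⊕ ciphertext.
byte 0: 9a ⊕ 7b = e1
byte 1: 6f ⊕ c0 = af
byte 2: 83 ⊕ eb = 68
byte 3: b9 ⊕ ab = 12
byte 4: 50 ⊕ cb = 9b
byte 5: 0a ⊕ 99 = 93
byte 6: a3 ⊕ 79 = da
byte 7: 61 ⊕ c8 = a9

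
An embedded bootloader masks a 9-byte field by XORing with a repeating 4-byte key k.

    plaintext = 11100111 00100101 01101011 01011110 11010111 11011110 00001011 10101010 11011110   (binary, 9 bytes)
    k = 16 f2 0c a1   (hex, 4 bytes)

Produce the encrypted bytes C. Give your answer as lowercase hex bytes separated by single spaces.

f1 d7 67 ff c1 2c 07 0b c8

The 4-byte key repeats, so the effective keystream is 16 f2 0c a1 16 f2 0c a1 16.
byte 0: e7 ⊕ 16 = f1
byte 1: 25 ⊕ f2 = d7
byte 2: 6b ⊕ 0c = 67
byte 3: 5e ⊕ a1 = ff
byte 4: d7 ⊕ 16 = c1
byte 5: de ⊕ f2 = 2c
byte 6: 0b ⊕ 0c = 07
byte 7: aa ⊕ a1 = 0b
byte 8: de ⊕ 16 = c8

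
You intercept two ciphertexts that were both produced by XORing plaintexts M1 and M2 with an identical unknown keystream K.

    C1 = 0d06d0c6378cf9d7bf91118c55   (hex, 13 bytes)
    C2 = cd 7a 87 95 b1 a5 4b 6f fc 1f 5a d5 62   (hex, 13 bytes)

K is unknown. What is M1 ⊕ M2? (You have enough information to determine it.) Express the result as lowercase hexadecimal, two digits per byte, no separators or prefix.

c07c57538629b2b8438e4b5937

C1 ⊕ C2 = (M1 ⊕ K) ⊕ (M2 ⊕ K) = M1 ⊕ M2 — the shared key cancels under XOR.
byte 0:  13 xor 205 = 192
byte 1:   6 xor 122 = 124
byte 2: 208 xor 135 =  87
byte 3: 198 xor 149 =  83
byte 4:  55 xor 177 = 134
byte 5: 140 xor 165 =  41
byte 6: 249 xor  75 = 178
byte 7: 215 xor 111 = 184
byte 8: 191 xor 252 =  67
byte 9: 145 xor  31 = 142
byte 10:  17 xor  90 =  75
byte 11: 140 xor 213 =  89
byte 12:  85 xor  98 =  55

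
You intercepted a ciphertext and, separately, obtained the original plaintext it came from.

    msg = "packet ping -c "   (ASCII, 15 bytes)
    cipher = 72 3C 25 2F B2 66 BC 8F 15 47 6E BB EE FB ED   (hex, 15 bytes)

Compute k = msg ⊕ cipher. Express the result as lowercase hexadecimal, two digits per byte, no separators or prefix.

Since cipher = msg ⊕ k, XORing both sides with msg gives k = msg ⊕ cipher.
01110000 ^ 01110010 = 00000010
01100001 ^ 00111100 = 01011101
01100011 ^ 00100101 = 01000110
01101011 ^ 00101111 = 01000100
01100101 ^ 10110010 = 11010111
01110100 ^ 01100110 = 00010010
00100000 ^ 10111100 = 10011100
01110000 ^ 10001111 = 11111111
01101001 ^ 00010101 = 01111100
01101110 ^ 01000111 = 00101001
01100111 ^ 01101110 = 00001001
00100000 ^ 10111011 = 10011011
00101101 ^ 11101110 = 11000011
01100011 ^ 11111011 = 10011000
00100000 ^ 11101101 = 11001101

025d4644d7129cff7c29099bc398cd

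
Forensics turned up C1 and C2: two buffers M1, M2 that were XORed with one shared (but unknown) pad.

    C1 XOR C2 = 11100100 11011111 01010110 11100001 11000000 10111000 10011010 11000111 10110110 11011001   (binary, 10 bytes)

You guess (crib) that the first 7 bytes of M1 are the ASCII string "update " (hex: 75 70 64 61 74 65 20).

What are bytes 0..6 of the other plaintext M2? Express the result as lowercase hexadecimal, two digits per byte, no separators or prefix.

91af3280b4ddba

Since C1 ⊕ C2 = M1 ⊕ M2, XORing with the guessed M1 bytes yields the corresponding M2 bytes: M2 = (C1 ⊕ C2) ⊕ M1.
e4 ^ 75 = 91
df ^ 70 = af
56 ^ 64 = 32
e1 ^ 61 = 80
c0 ^ 74 = b4
b8 ^ 65 = dd
9a ^ 20 = ba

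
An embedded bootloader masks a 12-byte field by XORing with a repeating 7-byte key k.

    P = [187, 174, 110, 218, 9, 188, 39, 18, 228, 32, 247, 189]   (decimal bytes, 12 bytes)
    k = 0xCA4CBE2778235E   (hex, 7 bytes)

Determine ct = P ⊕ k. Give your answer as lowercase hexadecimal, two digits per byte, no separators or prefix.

71e2d0fd719f79d8a89ed0c5

The 7-byte key repeats, so the effective keystream is ca 4c be 27 78 23 5e ca 4c be 27 78.
byte 0: bb XOR ca = 71
byte 1: ae XOR 4c = e2
byte 2: 6e XOR be = d0
byte 3: da XOR 27 = fd
byte 4: 09 XOR 78 = 71
byte 5: bc XOR 23 = 9f
byte 6: 27 XOR 5e = 79
byte 7: 12 XOR ca = d8
byte 8: e4 XOR 4c = a8
byte 9: 20 XOR be = 9e
byte 10: f7 XOR 27 = d0
byte 11: bd XOR 78 = c5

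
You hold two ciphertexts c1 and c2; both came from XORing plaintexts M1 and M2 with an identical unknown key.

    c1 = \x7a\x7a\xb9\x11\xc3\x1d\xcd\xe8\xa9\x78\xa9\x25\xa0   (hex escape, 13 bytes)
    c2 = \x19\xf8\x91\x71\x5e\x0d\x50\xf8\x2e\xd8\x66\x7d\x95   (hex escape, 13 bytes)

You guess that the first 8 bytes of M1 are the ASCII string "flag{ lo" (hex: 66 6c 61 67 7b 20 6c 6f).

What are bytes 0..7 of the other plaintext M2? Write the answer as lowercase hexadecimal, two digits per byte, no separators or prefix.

05ee4907e630f17f

First, c1 ⊕ c2 = (M1 ⊕ K) ⊕ (M2 ⊕ K) = M1 ⊕ M2, so the key drops out. Then M2 = (M1 ⊕ M2) ⊕ M1 over the first 8 bytes.
byte 0: (7a ^ 19) ^ 66 = 63 ^ 66 = 05
byte 1: (7a ^ f8) ^ 6c = 82 ^ 6c = ee
byte 2: (b9 ^ 91) ^ 61 = 28 ^ 61 = 49
byte 3: (11 ^ 71) ^ 67 = 60 ^ 67 = 07
byte 4: (c3 ^ 5e) ^ 7b = 9d ^ 7b = e6
byte 5: (1d ^ 0d) ^ 20 = 10 ^ 20 = 30
byte 6: (cd ^ 50) ^ 6c = 9d ^ 6c = f1
byte 7: (e8 ^ f8) ^ 6f = 10 ^ 6f = 7f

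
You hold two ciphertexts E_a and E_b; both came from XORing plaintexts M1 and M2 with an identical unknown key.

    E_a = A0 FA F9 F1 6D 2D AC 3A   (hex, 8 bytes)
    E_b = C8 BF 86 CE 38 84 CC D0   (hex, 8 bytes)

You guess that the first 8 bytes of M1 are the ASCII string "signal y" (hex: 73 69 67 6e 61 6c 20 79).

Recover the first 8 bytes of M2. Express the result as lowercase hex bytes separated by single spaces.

1b 2c 18 51 34 c5 40 93

First, E_a ⊕ E_b = (M1 ⊕ K) ⊕ (M2 ⊕ K) = M1 ⊕ M2, so the key drops out. Then M2 = (M1 ⊕ M2) ⊕ M1 over the first 8 bytes.
byte 0: (a0 ⊕ c8) ⊕ 73 = 68 ⊕ 73 = 1b
byte 1: (fa ⊕ bf) ⊕ 69 = 45 ⊕ 69 = 2c
byte 2: (f9 ⊕ 86) ⊕ 67 = 7f ⊕ 67 = 18
byte 3: (f1 ⊕ ce) ⊕ 6e = 3f ⊕ 6e = 51
byte 4: (6d ⊕ 38) ⊕ 61 = 55 ⊕ 61 = 34
byte 5: (2d ⊕ 84) ⊕ 6c = a9 ⊕ 6c = c5
byte 6: (ac ⊕ cc) ⊕ 20 = 60 ⊕ 20 = 40
byte 7: (3a ⊕ d0) ⊕ 79 = ea ⊕ 79 = 93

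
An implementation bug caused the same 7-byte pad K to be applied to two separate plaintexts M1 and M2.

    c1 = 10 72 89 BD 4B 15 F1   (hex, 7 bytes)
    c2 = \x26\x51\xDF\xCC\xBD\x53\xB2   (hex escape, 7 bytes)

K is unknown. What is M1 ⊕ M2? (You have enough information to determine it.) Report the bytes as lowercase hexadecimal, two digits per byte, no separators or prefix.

c1 ⊕ c2 = (M1 ⊕ K) ⊕ (M2 ⊕ K) = M1 ⊕ M2 — the shared key cancels under XOR.
10 ⊕ 26 = 36
72 ⊕ 51 = 23
89 ⊕ df = 56
bd ⊕ cc = 71
4b ⊕ bd = f6
15 ⊕ 53 = 46
f1 ⊕ b2 = 43

36235671f64643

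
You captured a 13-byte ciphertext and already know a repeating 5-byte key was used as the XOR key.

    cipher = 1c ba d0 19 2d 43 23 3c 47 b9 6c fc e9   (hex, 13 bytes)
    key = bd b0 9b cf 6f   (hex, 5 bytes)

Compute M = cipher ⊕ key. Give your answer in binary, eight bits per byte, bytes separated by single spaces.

The 5-byte key repeats, so the effective keystream is bd b0 9b cf 6f bd b0 9b cf 6f bd b0 9b.
byte 0: 1c ^ bd = a1
byte 1: ba ^ b0 = 0a
byte 2: d0 ^ 9b = 4b
byte 3: 19 ^ cf = d6
byte 4: 2d ^ 6f = 42
byte 5: 43 ^ bd = fe
byte 6: 23 ^ b0 = 93
byte 7: 3c ^ 9b = a7
byte 8: 47 ^ cf = 88
byte 9: b9 ^ 6f = d6
byte 10: 6c ^ bd = d1
byte 11: fc ^ b0 = 4c
byte 12: e9 ^ 9b = 72

10100001 00001010 01001011 11010110 01000010 11111110 10010011 10100111 10001000 11010110 11010001 01001100 01110010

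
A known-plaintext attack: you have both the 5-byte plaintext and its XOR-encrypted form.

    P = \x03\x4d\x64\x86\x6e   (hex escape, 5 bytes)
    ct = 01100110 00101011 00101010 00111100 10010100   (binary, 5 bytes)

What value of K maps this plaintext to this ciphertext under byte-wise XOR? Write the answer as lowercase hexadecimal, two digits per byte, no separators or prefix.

Since ct = P ⊕ K, XORing both sides with P gives K = P ⊕ ct.
byte 0: 03 XOR 66 = 65
byte 1: 4d XOR 2b = 66
byte 2: 64 XOR 2a = 4e
byte 3: 86 XOR 3c = ba
byte 4: 6e XOR 94 = fa

65664ebafa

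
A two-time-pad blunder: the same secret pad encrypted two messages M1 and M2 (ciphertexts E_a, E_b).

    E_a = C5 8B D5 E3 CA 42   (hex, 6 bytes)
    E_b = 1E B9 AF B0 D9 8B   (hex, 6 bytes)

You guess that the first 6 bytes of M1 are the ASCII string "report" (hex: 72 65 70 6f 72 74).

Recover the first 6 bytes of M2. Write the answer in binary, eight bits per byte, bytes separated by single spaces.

First, E_a ⊕ E_b = (M1 ⊕ K) ⊕ (M2 ⊕ K) = M1 ⊕ M2, so the key drops out. Then M2 = (M1 ⊕ M2) ⊕ M1 over the first 6 bytes.
byte 0: (c5 XOR 1e) XOR 72 = db XOR 72 = a9
byte 1: (8b XOR b9) XOR 65 = 32 XOR 65 = 57
byte 2: (d5 XOR af) XOR 70 = 7a XOR 70 = 0a
byte 3: (e3 XOR b0) XOR 6f = 53 XOR 6f = 3c
byte 4: (ca XOR d9) XOR 72 = 13 XOR 72 = 61
byte 5: (42 XOR 8b) XOR 74 = c9 XOR 74 = bd

10101001 01010111 00001010 00111100 01100001 10111101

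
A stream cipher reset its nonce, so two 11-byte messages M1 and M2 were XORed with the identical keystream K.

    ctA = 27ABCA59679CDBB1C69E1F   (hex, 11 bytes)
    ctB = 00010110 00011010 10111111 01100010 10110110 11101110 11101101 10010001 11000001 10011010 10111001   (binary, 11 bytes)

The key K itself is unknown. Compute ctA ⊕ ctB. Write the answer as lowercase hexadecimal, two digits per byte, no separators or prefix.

ctA ⊕ ctB = (M1 ⊕ K) ⊕ (M2 ⊕ K) = M1 ⊕ M2 — the shared key cancels under XOR.
 39 ⊕  22 =  49
171 ⊕  26 = 177
202 ⊕ 191 = 117
 89 ⊕  98 =  59
103 ⊕ 182 = 209
156 ⊕ 238 = 114
219 ⊕ 237 =  54
177 ⊕ 145 =  32
198 ⊕ 193 =   7
158 ⊕ 154 =   4
 31 ⊕ 185 = 166

31b1753bd17236200704a6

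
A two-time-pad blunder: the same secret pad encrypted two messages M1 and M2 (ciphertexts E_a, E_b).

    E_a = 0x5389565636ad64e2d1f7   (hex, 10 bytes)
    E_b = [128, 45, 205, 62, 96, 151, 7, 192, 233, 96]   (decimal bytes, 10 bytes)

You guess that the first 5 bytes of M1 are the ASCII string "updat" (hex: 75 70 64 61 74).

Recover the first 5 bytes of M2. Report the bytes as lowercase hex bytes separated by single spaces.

First, E_a ⊕ E_b = (M1 ⊕ K) ⊕ (M2 ⊕ K) = M1 ⊕ M2, so the key drops out. Then M2 = (M1 ⊕ M2) ⊕ M1 over the first 5 bytes.
byte 0: (53 XOR 80) XOR 75 = d3 XOR 75 = a6
byte 1: (89 XOR 2d) XOR 70 = a4 XOR 70 = d4
byte 2: (56 XOR cd) XOR 64 = 9b XOR 64 = ff
byte 3: (56 XOR 3e) XOR 61 = 68 XOR 61 = 09
byte 4: (36 XOR 60) XOR 74 = 56 XOR 74 = 22

a6 d4 ff 09 22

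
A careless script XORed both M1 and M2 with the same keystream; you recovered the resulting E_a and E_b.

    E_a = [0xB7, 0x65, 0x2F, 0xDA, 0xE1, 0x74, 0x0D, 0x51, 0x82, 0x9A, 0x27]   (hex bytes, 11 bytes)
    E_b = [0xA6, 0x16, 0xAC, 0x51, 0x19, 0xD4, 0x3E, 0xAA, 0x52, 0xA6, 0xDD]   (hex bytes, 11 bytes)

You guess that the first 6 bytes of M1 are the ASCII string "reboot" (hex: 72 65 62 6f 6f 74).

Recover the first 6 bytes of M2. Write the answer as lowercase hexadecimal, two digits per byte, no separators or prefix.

6316e1e497d4

First, E_a ⊕ E_b = (M1 ⊕ K) ⊕ (M2 ⊕ K) = M1 ⊕ M2, so the key drops out. Then M2 = (M1 ⊕ M2) ⊕ M1 over the first 6 bytes.
byte 0: (b7 XOR a6) XOR 72 = 11 XOR 72 = 63
byte 1: (65 XOR 16) XOR 65 = 73 XOR 65 = 16
byte 2: (2f XOR ac) XOR 62 = 83 XOR 62 = e1
byte 3: (da XOR 51) XOR 6f = 8b XOR 6f = e4
byte 4: (e1 XOR 19) XOR 6f = f8 XOR 6f = 97
byte 5: (74 XOR d4) XOR 74 = a0 XOR 74 = d4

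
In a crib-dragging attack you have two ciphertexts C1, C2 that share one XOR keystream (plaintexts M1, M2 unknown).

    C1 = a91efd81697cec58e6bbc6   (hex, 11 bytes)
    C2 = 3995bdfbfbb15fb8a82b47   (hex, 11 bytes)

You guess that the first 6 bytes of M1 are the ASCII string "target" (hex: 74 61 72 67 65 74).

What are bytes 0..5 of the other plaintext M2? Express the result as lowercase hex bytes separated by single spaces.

e4 ea 32 1d f7 b9

First, C1 ⊕ C2 = (M1 ⊕ K) ⊕ (M2 ⊕ K) = M1 ⊕ M2, so the key drops out. Then M2 = (M1 ⊕ M2) ⊕ M1 over the first 6 bytes.
byte 0: (a9 XOR 39) XOR 74 = 90 XOR 74 = e4
byte 1: (1e XOR 95) XOR 61 = 8b XOR 61 = ea
byte 2: (fd XOR bd) XOR 72 = 40 XOR 72 = 32
byte 3: (81 XOR fb) XOR 67 = 7a XOR 67 = 1d
byte 4: (69 XOR fb) XOR 65 = 92 XOR 65 = f7
byte 5: (7c XOR b1) XOR 74 = cd XOR 74 = b9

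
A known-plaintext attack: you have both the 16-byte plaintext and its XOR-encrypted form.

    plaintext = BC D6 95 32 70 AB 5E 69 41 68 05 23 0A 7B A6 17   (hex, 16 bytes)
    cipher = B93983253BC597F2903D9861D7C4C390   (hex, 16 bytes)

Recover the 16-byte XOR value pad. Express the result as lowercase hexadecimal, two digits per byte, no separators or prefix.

05ef16174b6ec99bd1559d42ddbf6587

Since cipher = plaintext ⊕ pad, XORing both sides with plaintext gives pad = plaintext ⊕ cipher.
byte 0: bc XOR b9 = 05
byte 1: d6 XOR 39 = ef
byte 2: 95 XOR 83 = 16
byte 3: 32 XOR 25 = 17
byte 4: 70 XOR 3b = 4b
byte 5: ab XOR c5 = 6e
byte 6: 5e XOR 97 = c9
byte 7: 69 XOR f2 = 9b
byte 8: 41 XOR 90 = d1
byte 9: 68 XOR 3d = 55
byte 10: 05 XOR 98 = 9d
byte 11: 23 XOR 61 = 42
byte 12: 0a XOR d7 = dd
byte 13: 7b XOR c4 = bf
byte 14: a6 XOR c3 = 65
byte 15: 17 XOR 90 = 87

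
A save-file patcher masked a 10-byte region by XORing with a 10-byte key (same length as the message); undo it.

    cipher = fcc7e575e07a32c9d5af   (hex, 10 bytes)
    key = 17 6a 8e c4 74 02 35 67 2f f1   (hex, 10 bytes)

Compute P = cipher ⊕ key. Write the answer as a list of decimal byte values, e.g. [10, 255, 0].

XOR is its own inverse, so applying the key byte-wise gives the result directly.
fc XOR 17 = eb
c7 XOR 6a = ad
e5 XOR 8e = 6b
75 XOR c4 = b1
e0 XOR 74 = 94
7a XOR 02 = 78
32 XOR 35 = 07
c9 XOR 67 = ae
d5 XOR 2f = fa
af XOR f1 = 5e

[235, 173, 107, 177, 148, 120, 7, 174, 250, 94]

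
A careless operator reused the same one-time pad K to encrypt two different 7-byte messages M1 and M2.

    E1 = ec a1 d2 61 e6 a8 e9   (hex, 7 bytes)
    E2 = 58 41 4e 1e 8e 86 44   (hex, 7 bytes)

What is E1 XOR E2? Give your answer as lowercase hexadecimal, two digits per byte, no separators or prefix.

b4e09c7f682ead

E1 ⊕ E2 = (M1 ⊕ K) ⊕ (M2 ⊕ K) = M1 ⊕ M2 — the shared key cancels under XOR.
11101100 XOR 01011000 = 10110100
10100001 XOR 01000001 = 11100000
11010010 XOR 01001110 = 10011100
01100001 XOR 00011110 = 01111111
11100110 XOR 10001110 = 01101000
10101000 XOR 10000110 = 00101110
11101001 XOR 01000100 = 10101101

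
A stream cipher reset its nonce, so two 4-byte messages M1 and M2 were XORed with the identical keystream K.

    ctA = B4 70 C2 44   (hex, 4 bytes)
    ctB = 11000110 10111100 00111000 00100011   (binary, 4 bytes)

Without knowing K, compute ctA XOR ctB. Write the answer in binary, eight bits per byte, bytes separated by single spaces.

01110010 11001100 11111010 01100111

ctA ⊕ ctB = (M1 ⊕ K) ⊕ (M2 ⊕ K) = M1 ⊕ M2 — the shared key cancels under XOR.
byte 0: 180 ^ 198 = 114
byte 1: 112 ^ 188 = 204
byte 2: 194 ^  56 = 250
byte 3:  68 ^  35 = 103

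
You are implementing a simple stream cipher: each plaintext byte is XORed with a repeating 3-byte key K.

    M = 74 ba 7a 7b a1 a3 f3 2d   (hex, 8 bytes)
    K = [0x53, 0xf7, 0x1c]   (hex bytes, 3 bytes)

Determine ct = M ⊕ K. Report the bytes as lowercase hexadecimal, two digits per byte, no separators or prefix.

The 3-byte key repeats, so the effective keystream is 53 f7 1c 53 f7 1c 53 f7.
byte 0: 74 ^ 53 = 27
byte 1: ba ^ f7 = 4d
byte 2: 7a ^ 1c = 66
byte 3: 7b ^ 53 = 28
byte 4: a1 ^ f7 = 56
byte 5: a3 ^ 1c = bf
byte 6: f3 ^ 53 = a0
byte 7: 2d ^ f7 = da

274d662856bfa0da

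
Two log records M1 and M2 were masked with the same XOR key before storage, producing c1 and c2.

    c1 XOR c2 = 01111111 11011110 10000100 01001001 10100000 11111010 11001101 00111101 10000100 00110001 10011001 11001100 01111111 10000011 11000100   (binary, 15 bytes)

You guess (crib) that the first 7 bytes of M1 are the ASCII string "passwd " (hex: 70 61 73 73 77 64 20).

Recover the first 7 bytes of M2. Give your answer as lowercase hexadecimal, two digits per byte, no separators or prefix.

0fbff73ad79eed

Since c1 ⊕ c2 = M1 ⊕ M2, XORing with the guessed M1 bytes yields the corresponding M2 bytes: M2 = (c1 ⊕ c2) ⊕ M1.
7f xor 70 = 0f
de xor 61 = bf
84 xor 73 = f7
49 xor 73 = 3a
a0 xor 77 = d7
fa xor 64 = 9e
cd xor 20 = ed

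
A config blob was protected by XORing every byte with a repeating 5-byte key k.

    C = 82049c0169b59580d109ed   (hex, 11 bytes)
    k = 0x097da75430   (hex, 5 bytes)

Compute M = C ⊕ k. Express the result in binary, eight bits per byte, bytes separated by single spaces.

10001011 01111001 00111011 01010101 01011001 10111100 11101000 00100111 10000101 00111001 11100100

The 5-byte key repeats, so the effective keystream is 09 7d a7 54 30 09 7d a7 54 30 09.
byte 0: 130 ⊕   9 = 139
byte 1:   4 ⊕ 125 = 121
byte 2: 156 ⊕ 167 =  59
byte 3:   1 ⊕  84 =  85
byte 4: 105 ⊕  48 =  89
byte 5: 181 ⊕   9 = 188
byte 6: 149 ⊕ 125 = 232
byte 7: 128 ⊕ 167 =  39
byte 8: 209 ⊕  84 = 133
byte 9:   9 ⊕  48 =  57
byte 10: 237 ⊕   9 = 228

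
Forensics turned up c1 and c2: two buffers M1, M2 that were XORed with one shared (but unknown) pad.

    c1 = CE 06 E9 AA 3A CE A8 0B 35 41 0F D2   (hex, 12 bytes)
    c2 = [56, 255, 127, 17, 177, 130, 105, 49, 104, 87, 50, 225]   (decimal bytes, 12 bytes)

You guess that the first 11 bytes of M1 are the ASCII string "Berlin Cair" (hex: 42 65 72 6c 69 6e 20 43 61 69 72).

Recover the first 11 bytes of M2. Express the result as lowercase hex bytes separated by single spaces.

b4 9c e4 d7 e2 22 e1 79 3c 7f 4f

First, c1 ⊕ c2 = (M1 ⊕ K) ⊕ (M2 ⊕ K) = M1 ⊕ M2, so the key drops out. Then M2 = (M1 ⊕ M2) ⊕ M1 over the first 11 bytes.
byte 0: (ce xor 38) xor 42 = f6 xor 42 = b4
byte 1: (06 xor ff) xor 65 = f9 xor 65 = 9c
byte 2: (e9 xor 7f) xor 72 = 96 xor 72 = e4
byte 3: (aa xor 11) xor 6c = bb xor 6c = d7
byte 4: (3a xor b1) xor 69 = 8b xor 69 = e2
byte 5: (ce xor 82) xor 6e = 4c xor 6e = 22
byte 6: (a8 xor 69) xor 20 = c1 xor 20 = e1
byte 7: (0b xor 31) xor 43 = 3a xor 43 = 79
byte 8: (35 xor 68) xor 61 = 5d xor 61 = 3c
byte 9: (41 xor 57) xor 69 = 16 xor 69 = 7f
byte 10: (0f xor 32) xor 72 = 3d xor 72 = 4f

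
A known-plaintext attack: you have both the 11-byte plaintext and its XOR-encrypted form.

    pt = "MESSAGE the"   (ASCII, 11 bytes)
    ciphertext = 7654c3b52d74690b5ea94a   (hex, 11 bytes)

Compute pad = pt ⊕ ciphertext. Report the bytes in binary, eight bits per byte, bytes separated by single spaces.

00111011 00010001 10010000 11100110 01101100 00110011 00101100 00101011 00101010 11000001 00101111

Since ciphertext = pt ⊕ pad, XORing both sides with pt gives pad = pt ⊕ ciphertext.
4d ⊕ 76 = 3b
45 ⊕ 54 = 11
53 ⊕ c3 = 90
53 ⊕ b5 = e6
41 ⊕ 2d = 6c
47 ⊕ 74 = 33
45 ⊕ 69 = 2c
20 ⊕ 0b = 2b
74 ⊕ 5e = 2a
68 ⊕ a9 = c1
65 ⊕ 4a = 2f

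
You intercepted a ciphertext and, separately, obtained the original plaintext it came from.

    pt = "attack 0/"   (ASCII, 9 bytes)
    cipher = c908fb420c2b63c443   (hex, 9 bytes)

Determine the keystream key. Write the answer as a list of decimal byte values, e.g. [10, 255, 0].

[168, 124, 143, 35, 111, 64, 67, 244, 108]

Since cipher = pt ⊕ key, XORing both sides with pt gives key = pt ⊕ cipher.
61 xor c9 = a8
74 xor 08 = 7c
74 xor fb = 8f
61 xor 42 = 23
63 xor 0c = 6f
6b xor 2b = 40
20 xor 63 = 43
30 xor c4 = f4
2f xor 43 = 6c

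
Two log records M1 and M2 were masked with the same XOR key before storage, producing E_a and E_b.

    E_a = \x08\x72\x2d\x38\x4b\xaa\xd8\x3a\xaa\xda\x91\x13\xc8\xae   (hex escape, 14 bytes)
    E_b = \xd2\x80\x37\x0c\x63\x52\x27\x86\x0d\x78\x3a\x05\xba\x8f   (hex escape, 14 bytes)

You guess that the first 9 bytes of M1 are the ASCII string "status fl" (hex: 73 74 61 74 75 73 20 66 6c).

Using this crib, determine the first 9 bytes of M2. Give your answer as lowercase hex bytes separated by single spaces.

a9 86 7b 40 5d 8b df da cb

First, E_a ⊕ E_b = (M1 ⊕ K) ⊕ (M2 ⊕ K) = M1 ⊕ M2, so the key drops out. Then M2 = (M1 ⊕ M2) ⊕ M1 over the first 9 bytes.
byte 0: (08 XOR d2) XOR 73 = da XOR 73 = a9
byte 1: (72 XOR 80) XOR 74 = f2 XOR 74 = 86
byte 2: (2d XOR 37) XOR 61 = 1a XOR 61 = 7b
byte 3: (38 XOR 0c) XOR 74 = 34 XOR 74 = 40
byte 4: (4b XOR 63) XOR 75 = 28 XOR 75 = 5d
byte 5: (aa XOR 52) XOR 73 = f8 XOR 73 = 8b
byte 6: (d8 XOR 27) XOR 20 = ff XOR 20 = df
byte 7: (3a XOR 86) XOR 66 = bc XOR 66 = da
byte 8: (aa XOR 0d) XOR 6c = a7 XOR 6c = cb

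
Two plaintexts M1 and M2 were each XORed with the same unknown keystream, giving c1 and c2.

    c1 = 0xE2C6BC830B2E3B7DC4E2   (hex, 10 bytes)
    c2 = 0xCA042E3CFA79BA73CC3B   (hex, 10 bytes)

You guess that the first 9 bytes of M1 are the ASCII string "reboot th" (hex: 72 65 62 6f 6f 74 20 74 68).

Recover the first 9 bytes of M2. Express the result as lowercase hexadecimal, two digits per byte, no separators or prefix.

5aa7f0d09e23a17a60

First, c1 ⊕ c2 = (M1 ⊕ K) ⊕ (M2 ⊕ K) = M1 ⊕ M2, so the key drops out. Then M2 = (M1 ⊕ M2) ⊕ M1 over the first 9 bytes.
byte 0: (e2 XOR ca) XOR 72 = 28 XOR 72 = 5a
byte 1: (c6 XOR 04) XOR 65 = c2 XOR 65 = a7
byte 2: (bc XOR 2e) XOR 62 = 92 XOR 62 = f0
byte 3: (83 XOR 3c) XOR 6f = bf XOR 6f = d0
byte 4: (0b XOR fa) XOR 6f = f1 XOR 6f = 9e
byte 5: (2e XOR 79) XOR 74 = 57 XOR 74 = 23
byte 6: (3b XOR ba) XOR 20 = 81 XOR 20 = a1
byte 7: (7d XOR 73) XOR 74 = 0e XOR 74 = 7a
byte 8: (c4 XOR cc) XOR 68 = 08 XOR 68 = 60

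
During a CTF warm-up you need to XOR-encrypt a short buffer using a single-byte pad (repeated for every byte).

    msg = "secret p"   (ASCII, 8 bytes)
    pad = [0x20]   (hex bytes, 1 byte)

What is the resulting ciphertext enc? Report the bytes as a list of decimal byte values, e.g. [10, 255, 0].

The 1-byte key repeats, so the effective keystream is 20 20 20 20 20 20 20 20.
byte 0: 01110011 ^ 00100000 = 01010011
byte 1: 01100101 ^ 00100000 = 01000101
byte 2: 01100011 ^ 00100000 = 01000011
byte 3: 01110010 ^ 00100000 = 01010010
byte 4: 01100101 ^ 00100000 = 01000101
byte 5: 01110100 ^ 00100000 = 01010100
byte 6: 00100000 ^ 00100000 = 00000000
byte 7: 01110000 ^ 00100000 = 01010000

[83, 69, 67, 82, 69, 84, 0, 80]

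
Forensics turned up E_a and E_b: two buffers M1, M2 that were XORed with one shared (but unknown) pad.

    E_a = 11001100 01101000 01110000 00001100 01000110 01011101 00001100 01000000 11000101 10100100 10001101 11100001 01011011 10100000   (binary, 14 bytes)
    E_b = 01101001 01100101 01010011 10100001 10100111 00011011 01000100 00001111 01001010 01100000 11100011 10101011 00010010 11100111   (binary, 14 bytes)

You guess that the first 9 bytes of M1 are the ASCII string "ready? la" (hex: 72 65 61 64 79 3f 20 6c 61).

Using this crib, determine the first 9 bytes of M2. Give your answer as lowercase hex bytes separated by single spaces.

d7 68 42 c9 98 79 68 23 ee

First, E_a ⊕ E_b = (M1 ⊕ K) ⊕ (M2 ⊕ K) = M1 ⊕ M2, so the key drops out. Then M2 = (M1 ⊕ M2) ⊕ M1 over the first 9 bytes.
byte 0: (cc xor 69) xor 72 = a5 xor 72 = d7
byte 1: (68 xor 65) xor 65 = 0d xor 65 = 68
byte 2: (70 xor 53) xor 61 = 23 xor 61 = 42
byte 3: (0c xor a1) xor 64 = ad xor 64 = c9
byte 4: (46 xor a7) xor 79 = e1 xor 79 = 98
byte 5: (5d xor 1b) xor 3f = 46 xor 3f = 79
byte 6: (0c xor 44) xor 20 = 48 xor 20 = 68
byte 7: (40 xor 0f) xor 6c = 4f xor 6c = 23
byte 8: (c5 xor 4a) xor 61 = 8f xor 61 = ee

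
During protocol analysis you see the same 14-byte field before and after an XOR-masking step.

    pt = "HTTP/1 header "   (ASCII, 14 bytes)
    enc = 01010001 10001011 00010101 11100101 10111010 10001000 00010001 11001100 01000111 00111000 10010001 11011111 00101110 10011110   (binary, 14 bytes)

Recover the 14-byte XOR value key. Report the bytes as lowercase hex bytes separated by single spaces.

Since enc = pt ⊕ key, XORing both sides with pt gives key = pt ⊕ enc.
48 xor 51 = 19
54 xor 8b = df
54 xor 15 = 41
50 xor e5 = b5
2f xor ba = 95
31 xor 88 = b9
20 xor 11 = 31
68 xor cc = a4
65 xor 47 = 22
61 xor 38 = 59
64 xor 91 = f5
65 xor df = ba
72 xor 2e = 5c
20 xor 9e = be

19 df 41 b5 95 b9 31 a4 22 59 f5 ba 5c be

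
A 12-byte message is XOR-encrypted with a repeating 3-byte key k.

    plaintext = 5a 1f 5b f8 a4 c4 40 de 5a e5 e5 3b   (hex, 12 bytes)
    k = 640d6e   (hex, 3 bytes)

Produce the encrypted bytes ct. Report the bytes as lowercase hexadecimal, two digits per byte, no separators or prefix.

3e12359ca9aa24d33481e855

The 3-byte key repeats, so the effective keystream is 64 0d 6e 64 0d 6e 64 0d 6e 64 0d 6e.
byte 0: 5a ^ 64 = 3e
byte 1: 1f ^ 0d = 12
byte 2: 5b ^ 6e = 35
byte 3: f8 ^ 64 = 9c
byte 4: a4 ^ 0d = a9
byte 5: c4 ^ 6e = aa
byte 6: 40 ^ 64 = 24
byte 7: de ^ 0d = d3
byte 8: 5a ^ 6e = 34
byte 9: e5 ^ 64 = 81
byte 10: e5 ^ 0d = e8
byte 11: 3b ^ 6e = 55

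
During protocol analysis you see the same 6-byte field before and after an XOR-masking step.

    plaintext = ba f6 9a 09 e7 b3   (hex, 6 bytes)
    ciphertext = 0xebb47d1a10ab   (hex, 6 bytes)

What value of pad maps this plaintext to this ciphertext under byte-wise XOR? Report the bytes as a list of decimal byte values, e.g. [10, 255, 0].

[81, 66, 231, 19, 247, 24]

Since ciphertext = plaintext ⊕ pad, XORing both sides with plaintext gives pad = plaintext ⊕ ciphertext.
ba XOR eb = 51
f6 XOR b4 = 42
9a XOR 7d = e7
09 XOR 1a = 13
e7 XOR 10 = f7
b3 XOR ab = 18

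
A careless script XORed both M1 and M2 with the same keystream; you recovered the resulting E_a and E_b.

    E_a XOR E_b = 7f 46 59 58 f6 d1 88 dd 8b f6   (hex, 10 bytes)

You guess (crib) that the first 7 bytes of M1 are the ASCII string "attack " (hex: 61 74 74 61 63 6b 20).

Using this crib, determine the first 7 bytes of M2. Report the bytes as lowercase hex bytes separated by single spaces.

1e 32 2d 39 95 ba a8

Since E_a ⊕ E_b = M1 ⊕ M2, XORing with the guessed M1 bytes yields the corresponding M2 bytes: M2 = (E_a ⊕ E_b) ⊕ M1.
127 xor  97 =  30
 70 xor 116 =  50
 89 xor 116 =  45
 88 xor  97 =  57
246 xor  99 = 149
209 xor 107 = 186
136 xor  32 = 168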